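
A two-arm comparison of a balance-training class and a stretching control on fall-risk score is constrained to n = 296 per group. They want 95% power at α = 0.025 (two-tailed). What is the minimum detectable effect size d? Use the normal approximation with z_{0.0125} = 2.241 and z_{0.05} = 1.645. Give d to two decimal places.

For two independent groups of n = 296 each: d_min = (z_{α/2} + z_β)·√(2/n).
z-sum = 2.241 + 1.645 = 3.886.
d_min = 3.886 × √(2/296) = 3.886 × 0.0822 = 0.319.

d_min ≈ 0.32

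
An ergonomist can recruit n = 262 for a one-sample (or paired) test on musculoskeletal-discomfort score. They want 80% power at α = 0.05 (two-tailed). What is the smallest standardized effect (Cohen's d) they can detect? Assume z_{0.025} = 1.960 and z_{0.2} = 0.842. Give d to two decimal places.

For a single sample (or paired design) of n = 262: d_min = (z_{α/2} + z_β)/√n.
z-sum = 1.960 + 0.842 = 2.802.
d_min = 2.802 / √262 = 2.802 / 16.186 = 0.173.

d_min ≈ 0.17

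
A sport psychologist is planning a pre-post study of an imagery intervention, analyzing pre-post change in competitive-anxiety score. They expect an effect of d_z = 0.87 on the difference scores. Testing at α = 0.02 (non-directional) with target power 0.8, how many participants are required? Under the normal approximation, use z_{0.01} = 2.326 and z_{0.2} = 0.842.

n = 14 pairs

For a paired (one-sample on differences) test: n = ((z_{α/2} + z_β) / d)².
z_{α/2} + z_β = 2.326 + 0.842 = 3.168.
n = (3.168 / 0.87)² = 3.641² = 13.26.
Round up.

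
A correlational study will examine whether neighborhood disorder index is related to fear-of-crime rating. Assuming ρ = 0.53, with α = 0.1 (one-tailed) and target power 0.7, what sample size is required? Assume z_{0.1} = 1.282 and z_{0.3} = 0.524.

Fisher's z: C = ½·ln((1+r)/(1−r)) = ½·ln(3.2553) = 0.5901.
n = ((z_{α} + z_β)/C)² + 3.
(1.282 + 0.524) / 0.5901 = 1.806 / 0.5901 = 3.060.
n = 3.060² + 3 = 9.37 + 3 = 12.4.
Round up.

n = 13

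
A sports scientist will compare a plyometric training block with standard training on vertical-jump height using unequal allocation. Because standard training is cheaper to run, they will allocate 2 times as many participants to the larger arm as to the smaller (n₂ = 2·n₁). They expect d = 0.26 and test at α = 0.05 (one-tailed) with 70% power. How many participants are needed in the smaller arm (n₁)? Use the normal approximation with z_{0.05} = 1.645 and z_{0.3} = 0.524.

n₁ = 105

With allocation ratio k = n₂/n₁ = 2, Var(x̄₁−x̄₂) = σ²(1/n₁ + 1/(k·n₁)) = σ²·(k+1)/(k·n₁).
So n₁ = (1 + 1/k)·((z_{α} + z_β)/d)² = 1.500 × (2.169/0.26)².
n₁ = 1.500 × 69.59 = 104.4.
Round up: n₁ = 105, giving n₂ = 2 × 105 = 210.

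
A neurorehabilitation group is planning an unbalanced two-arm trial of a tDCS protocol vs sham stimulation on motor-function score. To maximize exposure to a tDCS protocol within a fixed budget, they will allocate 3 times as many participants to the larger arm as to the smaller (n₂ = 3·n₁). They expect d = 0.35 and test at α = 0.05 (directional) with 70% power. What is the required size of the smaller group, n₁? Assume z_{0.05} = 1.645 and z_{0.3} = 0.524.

n₁ = 52

With allocation ratio k = n₂/n₁ = 3, Var(x̄₁−x̄₂) = σ²(1/n₁ + 1/(k·n₁)) = σ²·(k+1)/(k·n₁).
So n₁ = (1 + 1/k)·((z_{α} + z_β)/d)² = 1.333 × (2.169/0.35)².
n₁ = 1.333 × 38.40 = 51.2.
Round up: n₁ = 52, giving n₂ = 3 × 52 = 156.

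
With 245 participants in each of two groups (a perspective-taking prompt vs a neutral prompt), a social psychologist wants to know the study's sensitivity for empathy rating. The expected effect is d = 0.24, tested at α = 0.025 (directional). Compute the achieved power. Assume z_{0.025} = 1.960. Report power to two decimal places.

For two equal groups, power = Φ(d·√(n/2) − z_{α}).
d·√(n/2) = 0.24 × √(245/2) = 0.24 × 11.068 = 2.656.
z_β = 2.656 − 1.960 = 0.696.
Power = Φ(0.696) = 0.757.

power ≈ 0.76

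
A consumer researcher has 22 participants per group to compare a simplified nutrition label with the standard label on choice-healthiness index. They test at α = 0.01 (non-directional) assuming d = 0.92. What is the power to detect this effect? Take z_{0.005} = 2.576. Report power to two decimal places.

For two equal groups, power = Φ(d·√(n/2) − z_{α/2}).
d·√(n/2) = 0.92 × √(22/2) = 0.92 × 3.317 = 3.051.
z_β = 3.051 − 2.576 = 0.475.
Power = Φ(0.475) = 0.683.

power ≈ 0.68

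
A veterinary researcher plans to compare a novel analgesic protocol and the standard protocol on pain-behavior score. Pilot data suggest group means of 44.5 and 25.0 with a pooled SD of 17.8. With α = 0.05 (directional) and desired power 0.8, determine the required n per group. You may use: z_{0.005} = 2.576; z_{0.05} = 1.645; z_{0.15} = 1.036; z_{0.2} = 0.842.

Cohen's d = |M₁ − M₂| / SD_pooled = |44.5 − 25.0| / 17.8 = 19.5 / 17.8 = 1.096.
For two independent groups with equal n: n = 2·((z_{α} + z_β) / d)².
z_{α} + z_β = 1.645 + 0.842 = 2.487.
n = 2 × (2.487 / 1.096)² = 2 × 2.269² = 2 × 5.15 = 10.3.
Round up to the next whole participant.

n = 11 per group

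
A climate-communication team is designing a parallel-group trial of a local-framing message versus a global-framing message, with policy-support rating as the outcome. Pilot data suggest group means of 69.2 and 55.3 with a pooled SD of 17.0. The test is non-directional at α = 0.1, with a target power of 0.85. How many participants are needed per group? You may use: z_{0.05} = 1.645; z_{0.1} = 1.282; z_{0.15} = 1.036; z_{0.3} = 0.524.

n = 22 per group

Cohen's d = |M₁ − M₂| / SD_pooled = |69.2 − 55.3| / 17.0 = 13.9 / 17.0 = 0.818.
For two independent groups with equal n: n = 2·((z_{α/2} + z_β) / d)².
z_{α/2} + z_β = 1.645 + 1.036 = 2.681.
n = 2 × (2.681 / 0.818)² = 2 × 3.278² = 2 × 10.74 = 21.5.
Round up to the next whole participant.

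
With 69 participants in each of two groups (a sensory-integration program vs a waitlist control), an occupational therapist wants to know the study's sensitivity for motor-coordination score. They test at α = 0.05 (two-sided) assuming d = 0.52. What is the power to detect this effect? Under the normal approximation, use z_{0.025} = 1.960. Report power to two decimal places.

power ≈ 0.86

For two equal groups, power = Φ(d·√(n/2) − z_{α/2}).
d·√(n/2) = 0.52 × √(69/2) = 0.52 × 5.874 = 3.054.
z_β = 3.054 − 1.960 = 1.094.
Power = Φ(1.094) = 0.863.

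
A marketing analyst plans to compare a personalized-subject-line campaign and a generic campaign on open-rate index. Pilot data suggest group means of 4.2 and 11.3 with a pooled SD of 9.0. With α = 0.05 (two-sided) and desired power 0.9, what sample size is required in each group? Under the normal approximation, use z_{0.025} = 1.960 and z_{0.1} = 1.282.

n = 34 per group

Cohen's d = |M₁ − M₂| / SD_pooled = |4.2 − 11.3| / 9.0 = 7.1 / 9.0 = 0.789.
For two independent groups with equal n: n = 2·((z_{α/2} + z_β) / d)².
z_{α/2} + z_β = 1.960 + 1.282 = 3.242.
n = 2 × (3.242 / 0.789)² = 2 × 4.109² = 2 × 16.88 = 33.8.
Round up to the next whole participant.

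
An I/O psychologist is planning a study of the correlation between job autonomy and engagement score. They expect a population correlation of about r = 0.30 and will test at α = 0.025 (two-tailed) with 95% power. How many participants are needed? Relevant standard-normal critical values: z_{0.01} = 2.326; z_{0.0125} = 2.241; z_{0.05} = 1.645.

Fisher's z: C = ½·ln((1+r)/(1−r)) = ½·ln(1.8571) = 0.3095.
n = ((z_{α/2} + z_β)/C)² + 3.
(2.241 + 1.645) / 0.3095 = 3.886 / 0.3095 = 12.556.
n = 12.556² + 3 = 157.65 + 3 = 160.6.
Round up.

n = 161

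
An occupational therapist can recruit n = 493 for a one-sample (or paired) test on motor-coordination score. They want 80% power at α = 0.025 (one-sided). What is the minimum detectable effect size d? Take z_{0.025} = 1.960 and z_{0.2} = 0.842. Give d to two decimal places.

For a single sample (or paired design) of n = 493: d_min = (z_{α} + z_β)/√n.
z-sum = 1.960 + 0.842 = 2.802.
d_min = 2.802 / √493 = 2.802 / 22.204 = 0.126.

d_min ≈ 0.13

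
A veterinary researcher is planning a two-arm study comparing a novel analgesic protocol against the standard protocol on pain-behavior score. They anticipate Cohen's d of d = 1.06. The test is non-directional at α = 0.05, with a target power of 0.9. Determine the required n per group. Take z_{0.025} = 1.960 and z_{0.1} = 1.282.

n = 19 per group

For two independent groups with equal n: n = 2·((z_{α/2} + z_β) / d)².
z_{α/2} + z_β = 1.960 + 1.282 = 3.242.
n = 2 × (3.242 / 1.06)² = 2 × 3.058² = 2 × 9.35 = 18.7.
Round up to the next whole participant.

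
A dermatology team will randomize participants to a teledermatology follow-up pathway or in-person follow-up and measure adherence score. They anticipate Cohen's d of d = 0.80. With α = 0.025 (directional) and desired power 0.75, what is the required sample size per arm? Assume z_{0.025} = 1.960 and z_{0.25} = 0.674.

For two independent groups with equal n: n = 2·((z_{α} + z_β) / d)².
z_{α} + z_β = 1.960 + 0.674 = 2.634.
n = 2 × (2.634 / 0.80)² = 2 × 3.292² = 2 × 10.84 = 21.7.
Round up to the next whole participant.

n = 22 per group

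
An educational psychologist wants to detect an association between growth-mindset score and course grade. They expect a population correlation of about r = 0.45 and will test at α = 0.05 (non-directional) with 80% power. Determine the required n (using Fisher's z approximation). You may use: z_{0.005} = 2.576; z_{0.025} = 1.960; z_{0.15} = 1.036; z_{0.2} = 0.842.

n = 37

Fisher's z: C = ½·ln((1+r)/(1−r)) = ½·ln(2.6364) = 0.4847.
n = ((z_{α/2} + z_β)/C)² + 3.
(1.960 + 0.842) / 0.4847 = 2.802 / 0.4847 = 5.781.
n = 5.781² + 3 = 33.42 + 3 = 36.4.
Round up.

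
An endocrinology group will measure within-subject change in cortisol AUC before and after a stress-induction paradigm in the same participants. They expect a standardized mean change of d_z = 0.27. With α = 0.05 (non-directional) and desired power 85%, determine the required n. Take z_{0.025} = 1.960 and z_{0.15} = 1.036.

For a paired (one-sample on differences) test: n = ((z_{α/2} + z_β) / d)².
z_{α/2} + z_β = 1.960 + 1.036 = 2.996.
n = (2.996 / 0.27)² = 11.096² = 123.13.
Round up.

n = 124 pairs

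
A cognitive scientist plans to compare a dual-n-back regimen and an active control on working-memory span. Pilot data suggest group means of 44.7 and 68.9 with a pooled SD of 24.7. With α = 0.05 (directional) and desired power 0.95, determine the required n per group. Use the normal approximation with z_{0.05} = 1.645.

Cohen's d = |M₁ − M₂| / SD_pooled = |44.7 − 68.9| / 24.7 = 24.2 / 24.7 = 0.980.
For two independent groups with equal n: n = 2·((z_{α} + z_β) / d)².
z_{α} + z_β = 1.645 + 1.645 = 3.290.
n = 2 × (3.290 / 0.980)² = 2 × 3.357² = 2 × 11.27 = 22.5.
Round up to the next whole participant.

n = 23 per group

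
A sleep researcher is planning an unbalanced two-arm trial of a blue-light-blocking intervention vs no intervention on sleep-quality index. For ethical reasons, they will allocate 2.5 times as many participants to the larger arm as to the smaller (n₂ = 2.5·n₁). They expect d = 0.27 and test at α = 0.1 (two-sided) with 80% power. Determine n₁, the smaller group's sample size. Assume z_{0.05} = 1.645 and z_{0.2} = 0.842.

With allocation ratio k = n₂/n₁ = 2.5, Var(x̄₁−x̄₂) = σ²(1/n₁ + 1/(k·n₁)) = σ²·(k+1)/(k·n₁).
So n₁ = (1 + 1/k)·((z_{α/2} + z_β)/d)² = 1.400 × (2.487/0.27)².
n₁ = 1.400 × 84.84 = 118.8.
Round up: n₁ = 119, giving n₂ = ⌈2.5 × 119⌉ = ⌈297.5⌉ = 298.

n₁ = 119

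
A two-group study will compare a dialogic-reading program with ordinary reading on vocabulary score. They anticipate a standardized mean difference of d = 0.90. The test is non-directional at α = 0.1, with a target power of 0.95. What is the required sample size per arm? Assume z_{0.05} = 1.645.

n = 27 per group

For two independent groups with equal n: n = 2·((z_{α/2} + z_β) / d)².
z_{α/2} + z_β = 1.645 + 1.645 = 3.290.
n = 2 × (3.290 / 0.90)² = 2 × 3.656² = 2 × 13.36 = 26.7.
Round up to the next whole participant.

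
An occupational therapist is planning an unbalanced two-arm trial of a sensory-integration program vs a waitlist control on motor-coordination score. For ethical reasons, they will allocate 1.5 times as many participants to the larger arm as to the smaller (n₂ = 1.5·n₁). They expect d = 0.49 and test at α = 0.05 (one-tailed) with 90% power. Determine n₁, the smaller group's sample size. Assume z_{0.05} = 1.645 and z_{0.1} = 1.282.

With allocation ratio k = n₂/n₁ = 1.5, Var(x̄₁−x̄₂) = σ²(1/n₁ + 1/(k·n₁)) = σ²·(k+1)/(k·n₁).
So n₁ = (1 + 1/k)·((z_{α} + z_β)/d)² = 1.667 × (2.927/0.49)².
n₁ = 1.667 × 35.68 = 59.5.
Round up: n₁ = 60, giving n₂ = 1.5 × 60 = 90.

n₁ = 60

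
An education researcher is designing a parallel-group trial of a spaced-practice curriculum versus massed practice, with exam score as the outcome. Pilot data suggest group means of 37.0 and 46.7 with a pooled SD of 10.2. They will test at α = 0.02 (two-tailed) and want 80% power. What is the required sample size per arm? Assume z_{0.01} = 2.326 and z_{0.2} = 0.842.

Cohen's d = |M₁ − M₂| / SD_pooled = |37.0 − 46.7| / 10.2 = 9.7 / 10.2 = 0.951.
For two independent groups with equal n: n = 2·((z_{α/2} + z_β) / d)².
z_{α/2} + z_β = 2.326 + 0.842 = 3.168.
n = 2 × (3.168 / 0.951)² = 2 × 3.331² = 2 × 11.10 = 22.2.
Round up to the next whole participant.

n = 23 per group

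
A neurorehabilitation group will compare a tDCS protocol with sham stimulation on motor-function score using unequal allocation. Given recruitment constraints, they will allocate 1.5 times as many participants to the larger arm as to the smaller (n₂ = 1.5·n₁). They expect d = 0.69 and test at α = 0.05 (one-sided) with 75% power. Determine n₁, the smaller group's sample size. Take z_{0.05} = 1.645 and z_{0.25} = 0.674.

n₁ = 19

With allocation ratio k = n₂/n₁ = 1.5, Var(x̄₁−x̄₂) = σ²(1/n₁ + 1/(k·n₁)) = σ²·(k+1)/(k·n₁).
So n₁ = (1 + 1/k)·((z_{α} + z_β)/d)² = 1.667 × (2.319/0.69)².
n₁ = 1.667 × 11.30 = 18.8.
Round up: n₁ = 19, giving n₂ = ⌈1.5 × 19⌉ = ⌈28.5⌉ = 29.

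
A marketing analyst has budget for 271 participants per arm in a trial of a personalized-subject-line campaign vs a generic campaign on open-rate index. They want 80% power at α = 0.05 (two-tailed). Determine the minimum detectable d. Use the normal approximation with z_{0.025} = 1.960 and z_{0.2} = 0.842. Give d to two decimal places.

d_min ≈ 0.24

For two independent groups of n = 271 each: d_min = (z_{α/2} + z_β)·√(2/n).
z-sum = 1.960 + 0.842 = 2.802.
d_min = 2.802 × √(2/271) = 2.802 × 0.0859 = 0.241.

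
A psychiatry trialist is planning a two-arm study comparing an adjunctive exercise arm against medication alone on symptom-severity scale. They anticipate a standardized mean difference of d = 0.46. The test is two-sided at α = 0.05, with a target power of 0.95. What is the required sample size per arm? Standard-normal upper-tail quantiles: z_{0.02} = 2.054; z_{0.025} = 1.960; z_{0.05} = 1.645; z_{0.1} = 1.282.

For two independent groups with equal n: n = 2·((z_{α/2} + z_β) / d)².
z_{α/2} + z_β = 1.960 + 1.645 = 3.605.
n = 2 × (3.605 / 0.46)² = 2 × 7.837² = 2 × 61.42 = 122.8.
Round up to the next whole participant.

n = 123 per group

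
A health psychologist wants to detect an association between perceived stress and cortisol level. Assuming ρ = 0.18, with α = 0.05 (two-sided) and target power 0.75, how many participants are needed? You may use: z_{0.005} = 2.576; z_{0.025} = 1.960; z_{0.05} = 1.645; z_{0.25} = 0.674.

n = 213

Fisher's z: C = ½·ln((1+r)/(1−r)) = ½·ln(1.4390) = 0.1820.
n = ((z_{α/2} + z_β)/C)² + 3.
(1.960 + 0.674) / 0.1820 = 2.634 / 0.1820 = 14.473.
n = 14.473² + 3 = 209.45 + 3 = 212.5.
Round up.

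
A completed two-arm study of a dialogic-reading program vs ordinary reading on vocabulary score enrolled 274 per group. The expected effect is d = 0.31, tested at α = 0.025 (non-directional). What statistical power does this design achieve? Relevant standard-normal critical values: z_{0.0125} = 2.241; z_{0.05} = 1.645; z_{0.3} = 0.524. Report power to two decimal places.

For two equal groups, power = Φ(d·√(n/2) − z_{α/2}).
d·√(n/2) = 0.31 × √(274/2) = 0.31 × 11.705 = 3.628.
z_β = 3.628 − 2.241 = 1.387.
Power = Φ(1.387) = 0.917.

power ≈ 0.92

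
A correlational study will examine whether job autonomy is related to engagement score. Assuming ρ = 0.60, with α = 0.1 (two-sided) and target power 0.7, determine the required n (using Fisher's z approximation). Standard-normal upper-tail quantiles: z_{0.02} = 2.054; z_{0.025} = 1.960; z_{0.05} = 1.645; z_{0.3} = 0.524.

n = 13

Fisher's z: C = ½·ln((1+r)/(1−r)) = ½·ln(4.0000) = 0.6931.
n = ((z_{α/2} + z_β)/C)² + 3.
(1.645 + 0.524) / 0.6931 = 2.169 / 0.6931 = 3.129.
n = 3.129² + 3 = 9.79 + 3 = 12.8.
Round up.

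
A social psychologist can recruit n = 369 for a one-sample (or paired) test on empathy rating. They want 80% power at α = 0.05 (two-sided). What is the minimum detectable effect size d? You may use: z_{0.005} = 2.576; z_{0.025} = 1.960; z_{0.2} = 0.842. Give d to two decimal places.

d_min ≈ 0.15

For a single sample (or paired design) of n = 369: d_min = (z_{α/2} + z_β)/√n.
z-sum = 1.960 + 0.842 = 2.802.
d_min = 2.802 / √369 = 2.802 / 19.209 = 0.146.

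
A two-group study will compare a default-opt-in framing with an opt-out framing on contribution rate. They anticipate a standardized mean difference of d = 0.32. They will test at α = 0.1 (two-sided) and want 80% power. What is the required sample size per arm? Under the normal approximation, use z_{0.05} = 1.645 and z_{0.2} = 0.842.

For two independent groups with equal n: n = 2·((z_{α/2} + z_β) / d)².
z_{α/2} + z_β = 1.645 + 0.842 = 2.487.
n = 2 × (2.487 / 0.32)² = 2 × 7.772² = 2 × 60.40 = 120.8.
Round up to the next whole participant.

n = 121 per group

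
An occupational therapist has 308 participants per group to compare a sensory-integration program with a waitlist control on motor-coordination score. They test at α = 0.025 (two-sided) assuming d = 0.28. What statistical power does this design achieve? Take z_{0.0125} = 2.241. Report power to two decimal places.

For two equal groups, power = Φ(d·√(n/2) − z_{α/2}).
d·√(n/2) = 0.28 × √(308/2) = 0.28 × 12.410 = 3.475.
z_β = 3.475 − 2.241 = 1.234.
Power = Φ(1.234) = 0.891.

power ≈ 0.89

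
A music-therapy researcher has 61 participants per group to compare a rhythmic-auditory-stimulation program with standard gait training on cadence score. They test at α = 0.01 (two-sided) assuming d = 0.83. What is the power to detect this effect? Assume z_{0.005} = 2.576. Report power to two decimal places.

power ≈ 0.98

For two equal groups, power = Φ(d·√(n/2) − z_{α/2}).
d·√(n/2) = 0.83 × √(61/2) = 0.83 × 5.523 = 4.584.
z_β = 4.584 − 2.576 = 2.008.
Power = Φ(2.008) = 0.978.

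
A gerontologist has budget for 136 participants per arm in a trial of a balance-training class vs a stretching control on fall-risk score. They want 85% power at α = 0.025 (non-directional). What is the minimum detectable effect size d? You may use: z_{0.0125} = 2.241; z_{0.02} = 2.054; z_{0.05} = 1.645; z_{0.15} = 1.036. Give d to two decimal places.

d_min ≈ 0.40

For two independent groups of n = 136 each: d_min = (z_{α/2} + z_β)·√(2/n).
z-sum = 2.241 + 1.036 = 3.277.
d_min = 3.277 × √(2/136) = 3.277 × 0.1213 = 0.397.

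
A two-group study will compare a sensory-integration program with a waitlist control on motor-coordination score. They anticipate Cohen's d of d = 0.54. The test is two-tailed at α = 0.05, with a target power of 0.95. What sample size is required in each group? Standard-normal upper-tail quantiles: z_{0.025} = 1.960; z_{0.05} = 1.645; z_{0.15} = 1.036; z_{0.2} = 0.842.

n = 90 per group

For two independent groups with equal n: n = 2·((z_{α/2} + z_β) / d)².
z_{α/2} + z_β = 1.960 + 1.645 = 3.605.
n = 2 × (3.605 / 0.54)² = 2 × 6.676² = 2 × 44.57 = 89.1.
Round up to the next whole participant.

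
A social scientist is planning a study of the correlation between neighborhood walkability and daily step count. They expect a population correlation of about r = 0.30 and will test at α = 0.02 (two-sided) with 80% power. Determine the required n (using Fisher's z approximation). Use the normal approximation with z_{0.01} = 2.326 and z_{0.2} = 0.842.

n = 108

Fisher's z: C = ½·ln((1+r)/(1−r)) = ½·ln(1.8571) = 0.3095.
n = ((z_{α/2} + z_β)/C)² + 3.
(2.326 + 0.842) / 0.3095 = 3.168 / 0.3095 = 10.236.
n = 10.236² + 3 = 104.77 + 3 = 107.8.
Round up.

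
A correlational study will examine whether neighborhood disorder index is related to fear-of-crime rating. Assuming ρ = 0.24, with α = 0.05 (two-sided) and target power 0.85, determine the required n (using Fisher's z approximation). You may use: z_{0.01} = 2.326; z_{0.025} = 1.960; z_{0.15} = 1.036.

n = 153

Fisher's z: C = ½·ln((1+r)/(1−r)) = ½·ln(1.6316) = 0.2448.
n = ((z_{α/2} + z_β)/C)² + 3.
(1.960 + 1.036) / 0.2448 = 2.996 / 0.2448 = 12.239.
n = 12.239² + 3 = 149.78 + 3 = 152.8.
Round up.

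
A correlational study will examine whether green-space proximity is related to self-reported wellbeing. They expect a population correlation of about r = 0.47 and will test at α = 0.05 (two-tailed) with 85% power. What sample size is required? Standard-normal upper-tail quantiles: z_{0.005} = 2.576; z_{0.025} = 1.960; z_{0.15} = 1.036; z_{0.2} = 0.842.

Fisher's z: C = ½·ln((1+r)/(1−r)) = ½·ln(2.7736) = 0.5101.
n = ((z_{α/2} + z_β)/C)² + 3.
(1.960 + 1.036) / 0.5101 = 2.996 / 0.5101 = 5.873.
n = 5.873² + 3 = 34.50 + 3 = 37.5.
Round up.

n = 38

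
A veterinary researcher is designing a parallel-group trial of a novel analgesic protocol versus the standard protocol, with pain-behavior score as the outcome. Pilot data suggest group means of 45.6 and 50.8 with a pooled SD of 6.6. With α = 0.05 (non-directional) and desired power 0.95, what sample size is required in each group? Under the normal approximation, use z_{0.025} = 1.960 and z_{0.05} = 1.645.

n = 42 per group

Cohen's d = |M₁ − M₂| / SD_pooled = |45.6 − 50.8| / 6.6 = 5.2 / 6.6 = 0.788.
For two independent groups with equal n: n = 2·((z_{α/2} + z_β) / d)².
z_{α/2} + z_β = 1.960 + 1.645 = 3.605.
n = 2 × (3.605 / 0.788)² = 2 × 4.575² = 2 × 20.93 = 41.9.
Round up to the next whole participant.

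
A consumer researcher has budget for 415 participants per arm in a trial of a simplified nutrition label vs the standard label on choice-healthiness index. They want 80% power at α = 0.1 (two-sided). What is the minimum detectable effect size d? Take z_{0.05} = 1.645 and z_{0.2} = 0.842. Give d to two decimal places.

d_min ≈ 0.17

For two independent groups of n = 415 each: d_min = (z_{α/2} + z_β)·√(2/n).
z-sum = 1.645 + 0.842 = 2.487.
d_min = 2.487 × √(2/415) = 2.487 × 0.0694 = 0.173.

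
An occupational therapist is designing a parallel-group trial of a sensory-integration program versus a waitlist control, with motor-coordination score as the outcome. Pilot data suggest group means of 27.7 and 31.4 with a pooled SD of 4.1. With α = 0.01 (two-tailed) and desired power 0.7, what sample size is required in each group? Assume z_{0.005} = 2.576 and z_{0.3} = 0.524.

n = 24 per group

Cohen's d = |M₁ − M₂| / SD_pooled = |27.7 − 31.4| / 4.1 = 3.7 / 4.1 = 0.902.
For two independent groups with equal n: n = 2·((z_{α/2} + z_β) / d)².
z_{α/2} + z_β = 2.576 + 0.524 = 3.100.
n = 2 × (3.100 / 0.902)² = 2 × 3.437² = 2 × 11.81 = 23.6.
Round up to the next whole participant.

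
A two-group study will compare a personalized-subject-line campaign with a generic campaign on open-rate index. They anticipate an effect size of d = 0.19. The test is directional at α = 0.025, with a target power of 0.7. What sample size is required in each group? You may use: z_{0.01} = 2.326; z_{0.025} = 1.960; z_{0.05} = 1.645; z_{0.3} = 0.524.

n = 342 per group

For two independent groups with equal n: n = 2·((z_{α} + z_β) / d)².
z_{α} + z_β = 1.960 + 0.524 = 2.484.
n = 2 × (2.484 / 0.19)² = 2 × 13.074² = 2 × 170.92 = 341.8.
Round up to the next whole participant.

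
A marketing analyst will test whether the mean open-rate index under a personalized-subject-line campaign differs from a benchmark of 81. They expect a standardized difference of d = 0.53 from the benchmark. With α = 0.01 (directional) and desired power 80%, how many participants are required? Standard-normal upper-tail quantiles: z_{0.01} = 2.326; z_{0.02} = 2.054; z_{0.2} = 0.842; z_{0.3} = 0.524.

n = 36

For a one-sample test: n = ((z_{α} + z_β) / d)².
z_{α} + z_β = 2.326 + 0.842 = 3.168.
n = (3.168 / 0.53)² = 5.977² = 35.73.
Round up.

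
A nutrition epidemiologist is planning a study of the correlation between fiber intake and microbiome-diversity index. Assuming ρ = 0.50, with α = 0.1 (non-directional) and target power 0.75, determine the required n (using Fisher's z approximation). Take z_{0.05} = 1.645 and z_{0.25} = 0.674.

n = 21

Fisher's z: C = ½·ln((1+r)/(1−r)) = ½·ln(3.0000) = 0.5493.
n = ((z_{α/2} + z_β)/C)² + 3.
(1.645 + 0.674) / 0.5493 = 2.319 / 0.5493 = 4.222.
n = 4.222² + 3 = 17.82 + 3 = 20.8.
Round up.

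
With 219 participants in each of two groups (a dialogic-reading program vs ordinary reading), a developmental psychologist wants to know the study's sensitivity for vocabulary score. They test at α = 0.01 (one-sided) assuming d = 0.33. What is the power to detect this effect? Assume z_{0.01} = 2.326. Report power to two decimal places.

power ≈ 0.87

For two equal groups, power = Φ(d·√(n/2) − z_{α}).
d·√(n/2) = 0.33 × √(219/2) = 0.33 × 10.464 = 3.453.
z_β = 3.453 − 2.326 = 1.127.
Power = Φ(1.127) = 0.870.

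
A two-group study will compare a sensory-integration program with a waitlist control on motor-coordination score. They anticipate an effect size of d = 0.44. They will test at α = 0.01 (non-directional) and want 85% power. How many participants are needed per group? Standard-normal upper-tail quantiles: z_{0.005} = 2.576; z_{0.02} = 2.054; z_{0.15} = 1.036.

n = 135 per group

For two independent groups with equal n: n = 2·((z_{α/2} + z_β) / d)².
z_{α/2} + z_β = 2.576 + 1.036 = 3.612.
n = 2 × (3.612 / 0.44)² = 2 × 8.209² = 2 × 67.39 = 134.8.
Round up to the next whole participant.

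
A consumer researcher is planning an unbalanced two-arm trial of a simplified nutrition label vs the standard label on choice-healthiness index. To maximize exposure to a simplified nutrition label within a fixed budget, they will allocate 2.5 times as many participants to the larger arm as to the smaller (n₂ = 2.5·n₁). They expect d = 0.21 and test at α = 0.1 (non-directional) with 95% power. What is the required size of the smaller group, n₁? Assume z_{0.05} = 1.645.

n₁ = 344

With allocation ratio k = n₂/n₁ = 2.5, Var(x̄₁−x̄₂) = σ²(1/n₁ + 1/(k·n₁)) = σ²·(k+1)/(k·n₁).
So n₁ = (1 + 1/k)·((z_{α/2} + z_β)/d)² = 1.400 × (3.290/0.21)².
n₁ = 1.400 × 245.44 = 343.6.
Round up: n₁ = 344, giving n₂ = 2.5 × 344 = 860.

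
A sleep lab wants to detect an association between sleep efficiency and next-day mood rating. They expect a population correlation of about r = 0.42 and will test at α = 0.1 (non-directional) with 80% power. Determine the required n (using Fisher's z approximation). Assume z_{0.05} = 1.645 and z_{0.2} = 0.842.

Fisher's z: C = ½·ln((1+r)/(1−r)) = ½·ln(2.4483) = 0.4477.
n = ((z_{α/2} + z_β)/C)² + 3.
(1.645 + 0.842) / 0.4477 = 2.487 / 0.4477 = 5.555.
n = 5.555² + 3 = 30.86 + 3 = 33.9.
Round up.

n = 34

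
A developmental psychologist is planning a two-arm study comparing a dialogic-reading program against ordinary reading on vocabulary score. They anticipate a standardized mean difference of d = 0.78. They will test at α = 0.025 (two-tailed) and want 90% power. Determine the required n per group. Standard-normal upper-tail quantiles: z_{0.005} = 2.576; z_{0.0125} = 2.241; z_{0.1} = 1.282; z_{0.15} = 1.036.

For two independent groups with equal n: n = 2·((z_{α/2} + z_β) / d)².
z_{α/2} + z_β = 2.241 + 1.282 = 3.523.
n = 2 × (3.523 / 0.78)² = 2 × 4.517² = 2 × 20.40 = 40.8.
Round up to the next whole participant.

n = 41 per group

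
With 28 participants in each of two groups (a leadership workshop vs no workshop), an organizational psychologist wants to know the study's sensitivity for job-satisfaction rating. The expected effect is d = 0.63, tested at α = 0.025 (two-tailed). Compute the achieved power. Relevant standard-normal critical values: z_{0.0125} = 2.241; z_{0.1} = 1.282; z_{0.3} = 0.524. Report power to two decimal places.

For two equal groups, power = Φ(d·√(n/2) − z_{α/2}).
d·√(n/2) = 0.63 × √(28/2) = 0.63 × 3.742 = 2.357.
z_β = 2.357 − 2.241 = 0.116.
Power = Φ(0.116) = 0.546.

power ≈ 0.55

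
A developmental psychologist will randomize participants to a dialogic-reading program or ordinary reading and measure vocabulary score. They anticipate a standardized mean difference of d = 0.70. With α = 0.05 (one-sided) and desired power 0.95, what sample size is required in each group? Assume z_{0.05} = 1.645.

For two independent groups with equal n: n = 2·((z_{α} + z_β) / d)².
z_{α} + z_β = 1.645 + 1.645 = 3.290.
n = 2 × (3.290 / 0.70)² = 2 × 4.700² = 2 × 22.09 = 44.2.
Round up to the next whole participant.

n = 45 per group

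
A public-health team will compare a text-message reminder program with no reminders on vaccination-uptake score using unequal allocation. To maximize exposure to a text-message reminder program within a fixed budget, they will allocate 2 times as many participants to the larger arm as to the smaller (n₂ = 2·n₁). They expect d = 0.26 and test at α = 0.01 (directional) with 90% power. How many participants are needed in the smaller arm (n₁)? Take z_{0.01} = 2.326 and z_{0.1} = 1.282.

n₁ = 289

With allocation ratio k = n₂/n₁ = 2, Var(x̄₁−x̄₂) = σ²(1/n₁ + 1/(k·n₁)) = σ²·(k+1)/(k·n₁).
So n₁ = (1 + 1/k)·((z_{α} + z_β)/d)² = 1.500 × (3.608/0.26)².
n₁ = 1.500 × 192.57 = 288.9.
Round up: n₁ = 289, giving n₂ = 2 × 289 = 578.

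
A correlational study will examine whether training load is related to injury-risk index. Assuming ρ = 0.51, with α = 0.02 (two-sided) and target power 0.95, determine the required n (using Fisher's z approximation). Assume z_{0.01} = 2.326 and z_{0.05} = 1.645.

n = 53

Fisher's z: C = ½·ln((1+r)/(1−r)) = ½·ln(3.0816) = 0.5627.
n = ((z_{α/2} + z_β)/C)² + 3.
(2.326 + 1.645) / 0.5627 = 3.971 / 0.5627 = 7.057.
n = 7.057² + 3 = 49.80 + 3 = 52.8.
Round up.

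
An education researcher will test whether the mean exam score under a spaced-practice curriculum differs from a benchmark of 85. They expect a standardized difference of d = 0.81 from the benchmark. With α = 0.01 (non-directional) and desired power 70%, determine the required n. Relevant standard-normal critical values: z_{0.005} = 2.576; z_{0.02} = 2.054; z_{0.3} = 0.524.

For a one-sample test: n = ((z_{α/2} + z_β) / d)².
z_{α/2} + z_β = 2.576 + 0.524 = 3.100.
n = (3.100 / 0.81)² = 3.827² = 14.65.
Round up.

n = 15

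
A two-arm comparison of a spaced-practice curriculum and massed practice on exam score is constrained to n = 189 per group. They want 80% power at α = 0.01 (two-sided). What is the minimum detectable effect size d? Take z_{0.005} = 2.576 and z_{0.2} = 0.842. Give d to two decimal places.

d_min ≈ 0.35

For two independent groups of n = 189 each: d_min = (z_{α/2} + z_β)·√(2/n).
z-sum = 2.576 + 0.842 = 3.418.
d_min = 3.418 × √(2/189) = 3.418 × 0.1029 = 0.352.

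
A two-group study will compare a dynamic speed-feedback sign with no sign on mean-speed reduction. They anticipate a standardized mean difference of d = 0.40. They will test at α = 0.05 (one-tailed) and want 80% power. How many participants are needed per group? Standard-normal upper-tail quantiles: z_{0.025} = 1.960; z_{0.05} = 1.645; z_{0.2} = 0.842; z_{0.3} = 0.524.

n = 78 per group

For two independent groups with equal n: n = 2·((z_{α} + z_β) / d)².
z_{α} + z_β = 1.645 + 0.842 = 2.487.
n = 2 × (2.487 / 0.40)² = 2 × 6.218² = 2 × 38.66 = 77.3.
Round up to the next whole participant.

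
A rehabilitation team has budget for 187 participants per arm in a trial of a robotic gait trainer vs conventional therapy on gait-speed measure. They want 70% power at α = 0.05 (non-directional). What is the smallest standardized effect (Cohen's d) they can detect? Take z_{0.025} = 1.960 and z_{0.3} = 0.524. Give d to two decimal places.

For two independent groups of n = 187 each: d_min = (z_{α/2} + z_β)·√(2/n).
z-sum = 1.960 + 0.524 = 2.484.
d_min = 2.484 × √(2/187) = 2.484 × 0.1034 = 0.257.

d_min ≈ 0.26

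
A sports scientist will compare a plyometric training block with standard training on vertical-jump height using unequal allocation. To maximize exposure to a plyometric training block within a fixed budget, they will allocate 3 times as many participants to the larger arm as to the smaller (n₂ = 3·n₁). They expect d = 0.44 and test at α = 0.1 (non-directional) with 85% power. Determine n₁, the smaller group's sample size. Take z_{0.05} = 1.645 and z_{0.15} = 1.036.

n₁ = 50

With allocation ratio k = n₂/n₁ = 3, Var(x̄₁−x̄₂) = σ²(1/n₁ + 1/(k·n₁)) = σ²·(k+1)/(k·n₁).
So n₁ = (1 + 1/k)·((z_{α/2} + z_β)/d)² = 1.333 × (2.681/0.44)².
n₁ = 1.333 × 37.13 = 49.5.
Round up: n₁ = 50, giving n₂ = 3 × 50 = 150.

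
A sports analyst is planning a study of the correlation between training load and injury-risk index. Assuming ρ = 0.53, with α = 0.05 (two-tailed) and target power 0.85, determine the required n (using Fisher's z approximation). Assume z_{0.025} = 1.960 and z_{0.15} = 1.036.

n = 29

Fisher's z: C = ½·ln((1+r)/(1−r)) = ½·ln(3.2553) = 0.5901.
n = ((z_{α/2} + z_β)/C)² + 3.
(1.960 + 1.036) / 0.5901 = 2.996 / 0.5901 = 5.077.
n = 5.077² + 3 = 25.78 + 3 = 28.8.
Round up.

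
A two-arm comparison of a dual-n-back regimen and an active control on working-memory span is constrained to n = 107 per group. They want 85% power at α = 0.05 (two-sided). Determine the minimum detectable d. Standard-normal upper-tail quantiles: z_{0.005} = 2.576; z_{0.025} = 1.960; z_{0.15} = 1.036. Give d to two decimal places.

For two independent groups of n = 107 each: d_min = (z_{α/2} + z_β)·√(2/n).
z-sum = 1.960 + 1.036 = 2.996.
d_min = 2.996 × √(2/107) = 2.996 × 0.1367 = 0.410.

d_min ≈ 0.41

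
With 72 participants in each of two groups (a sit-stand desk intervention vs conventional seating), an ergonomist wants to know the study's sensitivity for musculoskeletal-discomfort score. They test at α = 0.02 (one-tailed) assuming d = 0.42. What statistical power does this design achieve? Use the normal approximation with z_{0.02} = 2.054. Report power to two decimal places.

power ≈ 0.68

For two equal groups, power = Φ(d·√(n/2) − z_{α}).
d·√(n/2) = 0.42 × √(72/2) = 0.42 × 6.000 = 2.520.
z_β = 2.520 − 2.054 = 0.466.
Power = Φ(0.466) = 0.679.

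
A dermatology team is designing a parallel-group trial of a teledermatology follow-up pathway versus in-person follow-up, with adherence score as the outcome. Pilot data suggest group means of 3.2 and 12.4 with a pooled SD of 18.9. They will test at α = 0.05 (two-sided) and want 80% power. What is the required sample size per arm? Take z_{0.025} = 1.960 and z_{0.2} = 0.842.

n = 67 per group

Cohen's d = |M₁ − M₂| / SD_pooled = |3.2 − 12.4| / 18.9 = 9.2 / 18.9 = 0.487.
For two independent groups with equal n: n = 2·((z_{α/2} + z_β) / d)².
z_{α/2} + z_β = 1.960 + 0.842 = 2.802.
n = 2 × (2.802 / 0.487)² = 2 × 5.754² = 2 × 33.10 = 66.2.
Round up to the next whole participant.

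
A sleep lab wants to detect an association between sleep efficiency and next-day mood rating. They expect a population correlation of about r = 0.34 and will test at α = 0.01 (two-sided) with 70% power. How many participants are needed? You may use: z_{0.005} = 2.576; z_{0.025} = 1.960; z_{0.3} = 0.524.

n = 80

Fisher's z: C = ½·ln((1+r)/(1−r)) = ½·ln(2.0303) = 0.3541.
n = ((z_{α/2} + z_β)/C)² + 3.
(2.576 + 0.524) / 0.3541 = 3.100 / 0.3541 = 8.755.
n = 8.755² + 3 = 76.64 + 3 = 79.6.
Round up.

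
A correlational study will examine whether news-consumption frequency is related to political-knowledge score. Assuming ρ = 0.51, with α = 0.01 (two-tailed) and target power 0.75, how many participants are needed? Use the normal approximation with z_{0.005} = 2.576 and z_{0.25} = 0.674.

Fisher's z: C = ½·ln((1+r)/(1−r)) = ½·ln(3.0816) = 0.5627.
n = ((z_{α/2} + z_β)/C)² + 3.
(2.576 + 0.674) / 0.5627 = 3.250 / 0.5627 = 5.776.
n = 5.776² + 3 = 33.36 + 3 = 36.4.
Round up.

n = 37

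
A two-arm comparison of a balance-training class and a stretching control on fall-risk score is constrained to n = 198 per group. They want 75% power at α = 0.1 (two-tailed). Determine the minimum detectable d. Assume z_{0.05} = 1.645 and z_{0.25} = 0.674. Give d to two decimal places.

For two independent groups of n = 198 each: d_min = (z_{α/2} + z_β)·√(2/n).
z-sum = 1.645 + 0.674 = 2.319.
d_min = 2.319 × √(2/198) = 2.319 × 0.1005 = 0.233.

d_min ≈ 0.23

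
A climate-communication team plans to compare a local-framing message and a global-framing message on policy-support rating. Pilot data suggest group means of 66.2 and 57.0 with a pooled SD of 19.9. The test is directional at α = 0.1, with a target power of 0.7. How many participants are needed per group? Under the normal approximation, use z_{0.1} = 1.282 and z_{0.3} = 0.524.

Cohen's d = |M₁ − M₂| / SD_pooled = |66.2 − 57.0| / 19.9 = 9.2 / 19.9 = 0.462.
For two independent groups with equal n: n = 2·((z_{α} + z_β) / d)².
z_{α} + z_β = 1.282 + 0.524 = 1.806.
n = 2 × (1.806 / 0.462)² = 2 × 3.909² = 2 × 15.28 = 30.6.
Round up to the next whole participant.

n = 31 per group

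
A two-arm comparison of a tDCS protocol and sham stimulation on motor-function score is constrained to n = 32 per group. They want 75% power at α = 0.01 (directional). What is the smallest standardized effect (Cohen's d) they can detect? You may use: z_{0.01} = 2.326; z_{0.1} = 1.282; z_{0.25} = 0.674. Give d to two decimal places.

For two independent groups of n = 32 each: d_min = (z_{α} + z_β)·√(2/n).
z-sum = 2.326 + 0.674 = 3.000.
d_min = 3.000 × √(2/32) = 3.000 × 0.2500 = 0.750.

d_min ≈ 0.75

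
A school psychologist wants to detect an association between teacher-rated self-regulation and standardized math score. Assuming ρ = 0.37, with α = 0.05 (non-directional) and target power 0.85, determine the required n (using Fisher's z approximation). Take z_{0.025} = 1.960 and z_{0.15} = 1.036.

n = 63

Fisher's z: C = ½·ln((1+r)/(1−r)) = ½·ln(2.1746) = 0.3884.
n = ((z_{α/2} + z_β)/C)² + 3.
(1.960 + 1.036) / 0.3884 = 2.996 / 0.3884 = 7.714.
n = 7.714² + 3 = 59.50 + 3 = 62.5.
Round up.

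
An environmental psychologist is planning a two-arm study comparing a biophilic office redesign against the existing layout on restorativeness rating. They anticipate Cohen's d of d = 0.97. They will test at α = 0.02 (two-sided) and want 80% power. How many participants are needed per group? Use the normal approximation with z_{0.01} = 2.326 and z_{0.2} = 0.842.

n = 22 per group

For two independent groups with equal n: n = 2·((z_{α/2} + z_β) / d)².
z_{α/2} + z_β = 2.326 + 0.842 = 3.168.
n = 2 × (3.168 / 0.97)² = 2 × 3.266² = 2 × 10.67 = 21.3.
Round up to the next whole participant.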